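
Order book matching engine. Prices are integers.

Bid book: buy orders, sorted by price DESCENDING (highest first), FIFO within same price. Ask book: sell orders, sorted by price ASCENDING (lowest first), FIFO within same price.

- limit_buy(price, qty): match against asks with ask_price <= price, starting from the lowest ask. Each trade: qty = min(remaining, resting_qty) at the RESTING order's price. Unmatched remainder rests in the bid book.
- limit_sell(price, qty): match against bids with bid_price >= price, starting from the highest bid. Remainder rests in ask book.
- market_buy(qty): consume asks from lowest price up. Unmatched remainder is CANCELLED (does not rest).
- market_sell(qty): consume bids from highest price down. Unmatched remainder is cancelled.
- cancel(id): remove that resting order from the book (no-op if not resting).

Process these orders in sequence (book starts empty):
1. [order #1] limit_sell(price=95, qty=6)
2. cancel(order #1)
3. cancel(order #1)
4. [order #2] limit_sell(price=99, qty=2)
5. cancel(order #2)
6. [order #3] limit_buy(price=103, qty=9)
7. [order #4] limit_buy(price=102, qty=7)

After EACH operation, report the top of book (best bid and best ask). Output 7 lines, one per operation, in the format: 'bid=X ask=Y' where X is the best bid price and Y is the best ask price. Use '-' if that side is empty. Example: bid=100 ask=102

After op 1 [order #1] limit_sell(price=95, qty=6): fills=none; bids=[-] asks=[#1:6@95]
After op 2 cancel(order #1): fills=none; bids=[-] asks=[-]
After op 3 cancel(order #1): fills=none; bids=[-] asks=[-]
After op 4 [order #2] limit_sell(price=99, qty=2): fills=none; bids=[-] asks=[#2:2@99]
After op 5 cancel(order #2): fills=none; bids=[-] asks=[-]
After op 6 [order #3] limit_buy(price=103, qty=9): fills=none; bids=[#3:9@103] asks=[-]
After op 7 [order #4] limit_buy(price=102, qty=7): fills=none; bids=[#3:9@103 #4:7@102] asks=[-]

Answer: bid=- ask=95
bid=- ask=-
bid=- ask=-
bid=- ask=99
bid=- ask=-
bid=103 ask=-
bid=103 ask=-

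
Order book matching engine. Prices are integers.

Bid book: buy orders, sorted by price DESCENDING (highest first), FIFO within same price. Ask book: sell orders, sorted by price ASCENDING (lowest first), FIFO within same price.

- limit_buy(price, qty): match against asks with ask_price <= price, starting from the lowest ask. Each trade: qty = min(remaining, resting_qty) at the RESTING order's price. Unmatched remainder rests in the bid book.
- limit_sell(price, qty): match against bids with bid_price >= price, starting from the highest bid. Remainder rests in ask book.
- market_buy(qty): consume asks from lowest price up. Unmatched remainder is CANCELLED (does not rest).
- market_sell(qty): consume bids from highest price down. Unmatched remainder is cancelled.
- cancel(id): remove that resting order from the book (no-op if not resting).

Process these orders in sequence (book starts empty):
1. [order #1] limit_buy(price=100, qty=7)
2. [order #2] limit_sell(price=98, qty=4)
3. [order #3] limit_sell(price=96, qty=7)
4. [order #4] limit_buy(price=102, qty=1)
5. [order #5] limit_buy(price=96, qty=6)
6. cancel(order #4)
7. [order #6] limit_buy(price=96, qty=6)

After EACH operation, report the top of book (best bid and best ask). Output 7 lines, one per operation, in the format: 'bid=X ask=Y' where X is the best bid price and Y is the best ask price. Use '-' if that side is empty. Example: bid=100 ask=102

After op 1 [order #1] limit_buy(price=100, qty=7): fills=none; bids=[#1:7@100] asks=[-]
After op 2 [order #2] limit_sell(price=98, qty=4): fills=#1x#2:4@100; bids=[#1:3@100] asks=[-]
After op 3 [order #3] limit_sell(price=96, qty=7): fills=#1x#3:3@100; bids=[-] asks=[#3:4@96]
After op 4 [order #4] limit_buy(price=102, qty=1): fills=#4x#3:1@96; bids=[-] asks=[#3:3@96]
After op 5 [order #5] limit_buy(price=96, qty=6): fills=#5x#3:3@96; bids=[#5:3@96] asks=[-]
After op 6 cancel(order #4): fills=none; bids=[#5:3@96] asks=[-]
After op 7 [order #6] limit_buy(price=96, qty=6): fills=none; bids=[#5:3@96 #6:6@96] asks=[-]

Answer: bid=100 ask=-
bid=100 ask=-
bid=- ask=96
bid=- ask=96
bid=96 ask=-
bid=96 ask=-
bid=96 ask=-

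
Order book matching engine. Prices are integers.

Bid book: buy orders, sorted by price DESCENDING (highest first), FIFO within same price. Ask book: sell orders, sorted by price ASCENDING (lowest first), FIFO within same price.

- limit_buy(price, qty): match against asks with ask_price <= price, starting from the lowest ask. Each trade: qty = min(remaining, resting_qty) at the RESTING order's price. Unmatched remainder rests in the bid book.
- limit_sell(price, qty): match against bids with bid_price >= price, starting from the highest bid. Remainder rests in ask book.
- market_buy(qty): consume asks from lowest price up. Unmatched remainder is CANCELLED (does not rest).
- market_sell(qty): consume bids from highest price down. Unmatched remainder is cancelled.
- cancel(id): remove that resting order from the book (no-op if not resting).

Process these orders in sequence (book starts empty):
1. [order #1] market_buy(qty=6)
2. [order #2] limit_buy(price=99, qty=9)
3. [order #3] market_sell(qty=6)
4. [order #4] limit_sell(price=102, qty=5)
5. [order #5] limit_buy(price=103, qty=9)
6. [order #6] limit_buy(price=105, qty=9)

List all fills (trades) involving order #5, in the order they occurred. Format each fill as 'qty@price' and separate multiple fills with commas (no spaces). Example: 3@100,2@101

Answer: 5@102

Derivation:
After op 1 [order #1] market_buy(qty=6): fills=none; bids=[-] asks=[-]
After op 2 [order #2] limit_buy(price=99, qty=9): fills=none; bids=[#2:9@99] asks=[-]
After op 3 [order #3] market_sell(qty=6): fills=#2x#3:6@99; bids=[#2:3@99] asks=[-]
After op 4 [order #4] limit_sell(price=102, qty=5): fills=none; bids=[#2:3@99] asks=[#4:5@102]
After op 5 [order #5] limit_buy(price=103, qty=9): fills=#5x#4:5@102; bids=[#5:4@103 #2:3@99] asks=[-]
After op 6 [order #6] limit_buy(price=105, qty=9): fills=none; bids=[#6:9@105 #5:4@103 #2:3@99] asks=[-]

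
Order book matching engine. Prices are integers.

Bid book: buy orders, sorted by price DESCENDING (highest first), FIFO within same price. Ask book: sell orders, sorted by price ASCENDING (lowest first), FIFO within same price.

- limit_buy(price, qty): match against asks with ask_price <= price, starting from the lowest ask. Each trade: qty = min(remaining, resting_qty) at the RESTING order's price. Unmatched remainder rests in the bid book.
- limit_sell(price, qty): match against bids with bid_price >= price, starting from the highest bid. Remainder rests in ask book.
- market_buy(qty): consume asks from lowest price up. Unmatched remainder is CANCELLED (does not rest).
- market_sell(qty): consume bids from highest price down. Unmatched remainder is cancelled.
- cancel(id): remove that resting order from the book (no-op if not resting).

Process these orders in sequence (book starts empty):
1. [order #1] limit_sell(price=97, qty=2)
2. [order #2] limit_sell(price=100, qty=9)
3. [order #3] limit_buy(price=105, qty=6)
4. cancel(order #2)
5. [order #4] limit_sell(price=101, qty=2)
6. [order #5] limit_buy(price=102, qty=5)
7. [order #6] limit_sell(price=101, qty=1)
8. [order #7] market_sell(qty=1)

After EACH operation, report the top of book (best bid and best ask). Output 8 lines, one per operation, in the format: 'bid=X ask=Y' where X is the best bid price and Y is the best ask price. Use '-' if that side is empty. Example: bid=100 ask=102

Answer: bid=- ask=97
bid=- ask=97
bid=- ask=100
bid=- ask=-
bid=- ask=101
bid=102 ask=-
bid=102 ask=-
bid=102 ask=-

Derivation:
After op 1 [order #1] limit_sell(price=97, qty=2): fills=none; bids=[-] asks=[#1:2@97]
After op 2 [order #2] limit_sell(price=100, qty=9): fills=none; bids=[-] asks=[#1:2@97 #2:9@100]
After op 3 [order #3] limit_buy(price=105, qty=6): fills=#3x#1:2@97 #3x#2:4@100; bids=[-] asks=[#2:5@100]
After op 4 cancel(order #2): fills=none; bids=[-] asks=[-]
After op 5 [order #4] limit_sell(price=101, qty=2): fills=none; bids=[-] asks=[#4:2@101]
After op 6 [order #5] limit_buy(price=102, qty=5): fills=#5x#4:2@101; bids=[#5:3@102] asks=[-]
After op 7 [order #6] limit_sell(price=101, qty=1): fills=#5x#6:1@102; bids=[#5:2@102] asks=[-]
After op 8 [order #7] market_sell(qty=1): fills=#5x#7:1@102; bids=[#5:1@102] asks=[-]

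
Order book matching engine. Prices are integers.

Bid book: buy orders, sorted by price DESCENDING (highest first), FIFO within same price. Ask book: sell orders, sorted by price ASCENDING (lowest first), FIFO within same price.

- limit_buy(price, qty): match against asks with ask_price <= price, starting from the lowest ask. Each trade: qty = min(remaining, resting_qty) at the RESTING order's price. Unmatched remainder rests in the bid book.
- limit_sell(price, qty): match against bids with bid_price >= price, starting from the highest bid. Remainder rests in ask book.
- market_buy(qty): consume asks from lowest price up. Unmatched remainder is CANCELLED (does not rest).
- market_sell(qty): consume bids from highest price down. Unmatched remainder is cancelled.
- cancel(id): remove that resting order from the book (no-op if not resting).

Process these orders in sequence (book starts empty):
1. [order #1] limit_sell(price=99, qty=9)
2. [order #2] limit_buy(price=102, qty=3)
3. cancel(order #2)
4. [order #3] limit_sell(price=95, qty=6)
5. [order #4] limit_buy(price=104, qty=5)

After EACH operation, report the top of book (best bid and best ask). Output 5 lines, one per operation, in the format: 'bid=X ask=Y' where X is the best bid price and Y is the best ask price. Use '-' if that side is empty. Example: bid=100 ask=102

Answer: bid=- ask=99
bid=- ask=99
bid=- ask=99
bid=- ask=95
bid=- ask=95

Derivation:
After op 1 [order #1] limit_sell(price=99, qty=9): fills=none; bids=[-] asks=[#1:9@99]
After op 2 [order #2] limit_buy(price=102, qty=3): fills=#2x#1:3@99; bids=[-] asks=[#1:6@99]
After op 3 cancel(order #2): fills=none; bids=[-] asks=[#1:6@99]
After op 4 [order #3] limit_sell(price=95, qty=6): fills=none; bids=[-] asks=[#3:6@95 #1:6@99]
After op 5 [order #4] limit_buy(price=104, qty=5): fills=#4x#3:5@95; bids=[-] asks=[#3:1@95 #1:6@99]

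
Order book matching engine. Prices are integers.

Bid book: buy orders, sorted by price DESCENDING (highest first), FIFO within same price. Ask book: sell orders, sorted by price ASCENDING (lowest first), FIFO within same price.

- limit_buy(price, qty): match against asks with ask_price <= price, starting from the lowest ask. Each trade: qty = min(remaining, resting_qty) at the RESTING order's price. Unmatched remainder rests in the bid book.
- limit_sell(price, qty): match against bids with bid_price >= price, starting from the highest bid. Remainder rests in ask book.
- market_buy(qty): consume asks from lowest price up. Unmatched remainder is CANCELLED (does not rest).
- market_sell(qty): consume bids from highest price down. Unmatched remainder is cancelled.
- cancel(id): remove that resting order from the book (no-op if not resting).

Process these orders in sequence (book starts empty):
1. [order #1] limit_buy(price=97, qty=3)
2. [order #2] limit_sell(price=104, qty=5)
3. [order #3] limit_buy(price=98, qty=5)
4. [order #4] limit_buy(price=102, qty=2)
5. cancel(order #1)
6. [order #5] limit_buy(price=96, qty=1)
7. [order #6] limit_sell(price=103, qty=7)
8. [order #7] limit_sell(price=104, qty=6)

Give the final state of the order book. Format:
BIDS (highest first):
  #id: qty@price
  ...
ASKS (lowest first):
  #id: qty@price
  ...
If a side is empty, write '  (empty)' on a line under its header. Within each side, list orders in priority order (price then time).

After op 1 [order #1] limit_buy(price=97, qty=3): fills=none; bids=[#1:3@97] asks=[-]
After op 2 [order #2] limit_sell(price=104, qty=5): fills=none; bids=[#1:3@97] asks=[#2:5@104]
After op 3 [order #3] limit_buy(price=98, qty=5): fills=none; bids=[#3:5@98 #1:3@97] asks=[#2:5@104]
After op 4 [order #4] limit_buy(price=102, qty=2): fills=none; bids=[#4:2@102 #3:5@98 #1:3@97] asks=[#2:5@104]
After op 5 cancel(order #1): fills=none; bids=[#4:2@102 #3:5@98] asks=[#2:5@104]
After op 6 [order #5] limit_buy(price=96, qty=1): fills=none; bids=[#4:2@102 #3:5@98 #5:1@96] asks=[#2:5@104]
After op 7 [order #6] limit_sell(price=103, qty=7): fills=none; bids=[#4:2@102 #3:5@98 #5:1@96] asks=[#6:7@103 #2:5@104]
After op 8 [order #7] limit_sell(price=104, qty=6): fills=none; bids=[#4:2@102 #3:5@98 #5:1@96] asks=[#6:7@103 #2:5@104 #7:6@104]

Answer: BIDS (highest first):
  #4: 2@102
  #3: 5@98
  #5: 1@96
ASKS (lowest first):
  #6: 7@103
  #2: 5@104
  #7: 6@104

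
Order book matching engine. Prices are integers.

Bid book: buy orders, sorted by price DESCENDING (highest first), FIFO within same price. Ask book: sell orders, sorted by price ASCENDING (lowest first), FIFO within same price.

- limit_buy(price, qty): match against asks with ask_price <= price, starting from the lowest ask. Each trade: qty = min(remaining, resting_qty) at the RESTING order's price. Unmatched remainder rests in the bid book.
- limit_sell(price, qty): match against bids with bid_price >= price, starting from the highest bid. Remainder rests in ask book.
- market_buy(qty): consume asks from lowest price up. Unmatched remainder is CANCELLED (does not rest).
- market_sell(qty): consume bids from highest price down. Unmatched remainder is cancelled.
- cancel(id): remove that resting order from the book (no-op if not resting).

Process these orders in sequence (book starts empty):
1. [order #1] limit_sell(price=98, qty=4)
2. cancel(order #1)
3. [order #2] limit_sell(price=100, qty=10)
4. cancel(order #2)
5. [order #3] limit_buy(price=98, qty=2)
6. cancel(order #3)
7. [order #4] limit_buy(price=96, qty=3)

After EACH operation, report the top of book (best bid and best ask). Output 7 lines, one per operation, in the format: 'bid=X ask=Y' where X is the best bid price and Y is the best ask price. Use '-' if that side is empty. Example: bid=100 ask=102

Answer: bid=- ask=98
bid=- ask=-
bid=- ask=100
bid=- ask=-
bid=98 ask=-
bid=- ask=-
bid=96 ask=-

Derivation:
After op 1 [order #1] limit_sell(price=98, qty=4): fills=none; bids=[-] asks=[#1:4@98]
After op 2 cancel(order #1): fills=none; bids=[-] asks=[-]
After op 3 [order #2] limit_sell(price=100, qty=10): fills=none; bids=[-] asks=[#2:10@100]
After op 4 cancel(order #2): fills=none; bids=[-] asks=[-]
After op 5 [order #3] limit_buy(price=98, qty=2): fills=none; bids=[#3:2@98] asks=[-]
After op 6 cancel(order #3): fills=none; bids=[-] asks=[-]
After op 7 [order #4] limit_buy(price=96, qty=3): fills=none; bids=[#4:3@96] asks=[-]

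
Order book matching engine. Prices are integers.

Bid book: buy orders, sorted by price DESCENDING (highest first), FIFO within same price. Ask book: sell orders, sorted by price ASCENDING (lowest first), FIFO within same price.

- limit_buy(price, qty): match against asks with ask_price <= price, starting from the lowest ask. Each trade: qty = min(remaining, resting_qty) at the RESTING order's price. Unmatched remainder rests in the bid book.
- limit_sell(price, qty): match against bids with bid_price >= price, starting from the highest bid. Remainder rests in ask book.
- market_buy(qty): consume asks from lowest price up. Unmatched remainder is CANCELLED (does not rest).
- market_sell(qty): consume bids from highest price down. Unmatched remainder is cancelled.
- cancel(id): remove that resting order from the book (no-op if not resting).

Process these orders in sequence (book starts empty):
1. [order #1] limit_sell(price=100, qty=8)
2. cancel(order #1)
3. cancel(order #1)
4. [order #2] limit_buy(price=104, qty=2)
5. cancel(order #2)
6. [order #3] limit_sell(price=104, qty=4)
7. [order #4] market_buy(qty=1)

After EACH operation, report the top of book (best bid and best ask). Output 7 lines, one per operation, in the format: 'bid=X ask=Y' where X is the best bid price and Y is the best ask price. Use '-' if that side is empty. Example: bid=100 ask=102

After op 1 [order #1] limit_sell(price=100, qty=8): fills=none; bids=[-] asks=[#1:8@100]
After op 2 cancel(order #1): fills=none; bids=[-] asks=[-]
After op 3 cancel(order #1): fills=none; bids=[-] asks=[-]
After op 4 [order #2] limit_buy(price=104, qty=2): fills=none; bids=[#2:2@104] asks=[-]
After op 5 cancel(order #2): fills=none; bids=[-] asks=[-]
After op 6 [order #3] limit_sell(price=104, qty=4): fills=none; bids=[-] asks=[#3:4@104]
After op 7 [order #4] market_buy(qty=1): fills=#4x#3:1@104; bids=[-] asks=[#3:3@104]

Answer: bid=- ask=100
bid=- ask=-
bid=- ask=-
bid=104 ask=-
bid=- ask=-
bid=- ask=104
bid=- ask=104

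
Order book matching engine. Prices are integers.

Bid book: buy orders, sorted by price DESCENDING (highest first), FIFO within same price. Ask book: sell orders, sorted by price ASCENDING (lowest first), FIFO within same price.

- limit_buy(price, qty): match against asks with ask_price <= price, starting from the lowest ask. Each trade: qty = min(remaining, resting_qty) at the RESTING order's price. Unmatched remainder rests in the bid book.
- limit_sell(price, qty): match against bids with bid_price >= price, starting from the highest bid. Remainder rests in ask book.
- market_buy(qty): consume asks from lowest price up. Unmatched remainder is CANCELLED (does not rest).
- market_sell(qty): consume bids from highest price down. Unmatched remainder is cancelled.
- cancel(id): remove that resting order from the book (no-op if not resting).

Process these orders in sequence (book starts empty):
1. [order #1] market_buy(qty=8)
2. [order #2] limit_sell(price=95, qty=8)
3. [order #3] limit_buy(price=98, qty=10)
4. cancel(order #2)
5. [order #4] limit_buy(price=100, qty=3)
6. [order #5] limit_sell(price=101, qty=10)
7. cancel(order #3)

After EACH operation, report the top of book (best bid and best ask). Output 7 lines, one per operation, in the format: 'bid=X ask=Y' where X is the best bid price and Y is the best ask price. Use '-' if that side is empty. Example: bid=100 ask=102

Answer: bid=- ask=-
bid=- ask=95
bid=98 ask=-
bid=98 ask=-
bid=100 ask=-
bid=100 ask=101
bid=100 ask=101

Derivation:
After op 1 [order #1] market_buy(qty=8): fills=none; bids=[-] asks=[-]
After op 2 [order #2] limit_sell(price=95, qty=8): fills=none; bids=[-] asks=[#2:8@95]
After op 3 [order #3] limit_buy(price=98, qty=10): fills=#3x#2:8@95; bids=[#3:2@98] asks=[-]
After op 4 cancel(order #2): fills=none; bids=[#3:2@98] asks=[-]
After op 5 [order #4] limit_buy(price=100, qty=3): fills=none; bids=[#4:3@100 #3:2@98] asks=[-]
After op 6 [order #5] limit_sell(price=101, qty=10): fills=none; bids=[#4:3@100 #3:2@98] asks=[#5:10@101]
After op 7 cancel(order #3): fills=none; bids=[#4:3@100] asks=[#5:10@101]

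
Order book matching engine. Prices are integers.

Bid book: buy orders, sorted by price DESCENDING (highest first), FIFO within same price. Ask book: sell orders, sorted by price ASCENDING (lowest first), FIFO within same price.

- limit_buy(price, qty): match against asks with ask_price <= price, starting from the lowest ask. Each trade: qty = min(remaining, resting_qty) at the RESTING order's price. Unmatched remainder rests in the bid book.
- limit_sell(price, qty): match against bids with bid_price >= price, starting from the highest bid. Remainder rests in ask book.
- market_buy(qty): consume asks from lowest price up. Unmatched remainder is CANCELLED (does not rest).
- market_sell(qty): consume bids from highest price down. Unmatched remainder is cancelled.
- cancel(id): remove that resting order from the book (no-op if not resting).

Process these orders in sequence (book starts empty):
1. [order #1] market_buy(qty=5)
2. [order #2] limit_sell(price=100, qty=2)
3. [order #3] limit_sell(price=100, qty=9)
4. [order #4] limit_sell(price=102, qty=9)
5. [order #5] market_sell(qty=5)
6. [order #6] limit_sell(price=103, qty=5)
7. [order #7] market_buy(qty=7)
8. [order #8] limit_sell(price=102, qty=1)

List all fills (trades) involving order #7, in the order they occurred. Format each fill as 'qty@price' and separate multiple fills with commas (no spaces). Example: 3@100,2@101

Answer: 2@100,5@100

Derivation:
After op 1 [order #1] market_buy(qty=5): fills=none; bids=[-] asks=[-]
After op 2 [order #2] limit_sell(price=100, qty=2): fills=none; bids=[-] asks=[#2:2@100]
After op 3 [order #3] limit_sell(price=100, qty=9): fills=none; bids=[-] asks=[#2:2@100 #3:9@100]
After op 4 [order #4] limit_sell(price=102, qty=9): fills=none; bids=[-] asks=[#2:2@100 #3:9@100 #4:9@102]
After op 5 [order #5] market_sell(qty=5): fills=none; bids=[-] asks=[#2:2@100 #3:9@100 #4:9@102]
After op 6 [order #6] limit_sell(price=103, qty=5): fills=none; bids=[-] asks=[#2:2@100 #3:9@100 #4:9@102 #6:5@103]
After op 7 [order #7] market_buy(qty=7): fills=#7x#2:2@100 #7x#3:5@100; bids=[-] asks=[#3:4@100 #4:9@102 #6:5@103]
After op 8 [order #8] limit_sell(price=102, qty=1): fills=none; bids=[-] asks=[#3:4@100 #4:9@102 #8:1@102 #6:5@103]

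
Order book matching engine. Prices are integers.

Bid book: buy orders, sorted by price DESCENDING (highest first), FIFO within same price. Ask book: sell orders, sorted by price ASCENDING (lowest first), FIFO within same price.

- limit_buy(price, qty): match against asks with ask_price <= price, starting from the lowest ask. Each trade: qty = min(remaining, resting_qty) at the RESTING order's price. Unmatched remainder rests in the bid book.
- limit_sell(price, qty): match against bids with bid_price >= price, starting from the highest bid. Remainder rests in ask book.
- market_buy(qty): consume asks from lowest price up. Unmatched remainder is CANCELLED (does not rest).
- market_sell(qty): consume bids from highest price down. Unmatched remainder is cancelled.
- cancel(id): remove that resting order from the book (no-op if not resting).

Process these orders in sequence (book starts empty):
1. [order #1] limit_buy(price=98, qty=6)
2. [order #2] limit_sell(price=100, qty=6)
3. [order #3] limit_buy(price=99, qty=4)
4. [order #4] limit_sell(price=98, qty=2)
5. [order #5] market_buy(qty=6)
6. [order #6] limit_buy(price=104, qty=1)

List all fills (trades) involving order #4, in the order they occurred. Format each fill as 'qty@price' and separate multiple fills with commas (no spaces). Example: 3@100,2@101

Answer: 2@99

Derivation:
After op 1 [order #1] limit_buy(price=98, qty=6): fills=none; bids=[#1:6@98] asks=[-]
After op 2 [order #2] limit_sell(price=100, qty=6): fills=none; bids=[#1:6@98] asks=[#2:6@100]
After op 3 [order #3] limit_buy(price=99, qty=4): fills=none; bids=[#3:4@99 #1:6@98] asks=[#2:6@100]
After op 4 [order #4] limit_sell(price=98, qty=2): fills=#3x#4:2@99; bids=[#3:2@99 #1:6@98] asks=[#2:6@100]
After op 5 [order #5] market_buy(qty=6): fills=#5x#2:6@100; bids=[#3:2@99 #1:6@98] asks=[-]
After op 6 [order #6] limit_buy(price=104, qty=1): fills=none; bids=[#6:1@104 #3:2@99 #1:6@98] asks=[-]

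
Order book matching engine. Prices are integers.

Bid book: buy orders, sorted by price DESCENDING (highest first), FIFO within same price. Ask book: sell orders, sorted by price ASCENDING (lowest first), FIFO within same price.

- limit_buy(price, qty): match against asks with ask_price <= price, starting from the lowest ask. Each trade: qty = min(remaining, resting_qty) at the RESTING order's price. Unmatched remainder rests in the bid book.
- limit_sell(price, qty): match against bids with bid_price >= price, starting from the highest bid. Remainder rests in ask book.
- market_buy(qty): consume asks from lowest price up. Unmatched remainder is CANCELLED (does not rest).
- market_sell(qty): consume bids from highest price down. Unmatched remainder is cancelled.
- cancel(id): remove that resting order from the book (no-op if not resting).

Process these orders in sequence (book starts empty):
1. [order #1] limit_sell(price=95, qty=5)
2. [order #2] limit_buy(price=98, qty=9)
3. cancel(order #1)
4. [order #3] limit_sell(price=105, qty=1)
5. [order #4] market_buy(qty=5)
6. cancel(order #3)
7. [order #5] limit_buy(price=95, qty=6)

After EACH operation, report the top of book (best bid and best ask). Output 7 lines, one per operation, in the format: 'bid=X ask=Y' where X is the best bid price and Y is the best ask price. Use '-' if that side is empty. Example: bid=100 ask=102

Answer: bid=- ask=95
bid=98 ask=-
bid=98 ask=-
bid=98 ask=105
bid=98 ask=-
bid=98 ask=-
bid=98 ask=-

Derivation:
After op 1 [order #1] limit_sell(price=95, qty=5): fills=none; bids=[-] asks=[#1:5@95]
After op 2 [order #2] limit_buy(price=98, qty=9): fills=#2x#1:5@95; bids=[#2:4@98] asks=[-]
After op 3 cancel(order #1): fills=none; bids=[#2:4@98] asks=[-]
After op 4 [order #3] limit_sell(price=105, qty=1): fills=none; bids=[#2:4@98] asks=[#3:1@105]
After op 5 [order #4] market_buy(qty=5): fills=#4x#3:1@105; bids=[#2:4@98] asks=[-]
After op 6 cancel(order #3): fills=none; bids=[#2:4@98] asks=[-]
After op 7 [order #5] limit_buy(price=95, qty=6): fills=none; bids=[#2:4@98 #5:6@95] asks=[-]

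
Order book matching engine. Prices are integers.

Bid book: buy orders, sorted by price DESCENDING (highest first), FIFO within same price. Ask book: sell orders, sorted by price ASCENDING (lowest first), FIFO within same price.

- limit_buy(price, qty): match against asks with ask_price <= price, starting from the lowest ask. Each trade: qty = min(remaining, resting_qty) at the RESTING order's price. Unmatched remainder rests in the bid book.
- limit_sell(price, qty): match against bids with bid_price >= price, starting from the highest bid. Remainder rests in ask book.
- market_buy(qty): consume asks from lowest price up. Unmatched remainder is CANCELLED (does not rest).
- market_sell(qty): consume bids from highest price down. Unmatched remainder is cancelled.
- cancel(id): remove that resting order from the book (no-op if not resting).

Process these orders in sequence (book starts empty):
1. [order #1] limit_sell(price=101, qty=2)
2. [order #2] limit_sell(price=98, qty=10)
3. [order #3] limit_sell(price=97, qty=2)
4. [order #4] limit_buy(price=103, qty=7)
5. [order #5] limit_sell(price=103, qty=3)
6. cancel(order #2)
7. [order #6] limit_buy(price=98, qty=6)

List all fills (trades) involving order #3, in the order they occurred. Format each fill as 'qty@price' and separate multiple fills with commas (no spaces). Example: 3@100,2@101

After op 1 [order #1] limit_sell(price=101, qty=2): fills=none; bids=[-] asks=[#1:2@101]
After op 2 [order #2] limit_sell(price=98, qty=10): fills=none; bids=[-] asks=[#2:10@98 #1:2@101]
After op 3 [order #3] limit_sell(price=97, qty=2): fills=none; bids=[-] asks=[#3:2@97 #2:10@98 #1:2@101]
After op 4 [order #4] limit_buy(price=103, qty=7): fills=#4x#3:2@97 #4x#2:5@98; bids=[-] asks=[#2:5@98 #1:2@101]
After op 5 [order #5] limit_sell(price=103, qty=3): fills=none; bids=[-] asks=[#2:5@98 #1:2@101 #5:3@103]
After op 6 cancel(order #2): fills=none; bids=[-] asks=[#1:2@101 #5:3@103]
After op 7 [order #6] limit_buy(price=98, qty=6): fills=none; bids=[#6:6@98] asks=[#1:2@101 #5:3@103]

Answer: 2@97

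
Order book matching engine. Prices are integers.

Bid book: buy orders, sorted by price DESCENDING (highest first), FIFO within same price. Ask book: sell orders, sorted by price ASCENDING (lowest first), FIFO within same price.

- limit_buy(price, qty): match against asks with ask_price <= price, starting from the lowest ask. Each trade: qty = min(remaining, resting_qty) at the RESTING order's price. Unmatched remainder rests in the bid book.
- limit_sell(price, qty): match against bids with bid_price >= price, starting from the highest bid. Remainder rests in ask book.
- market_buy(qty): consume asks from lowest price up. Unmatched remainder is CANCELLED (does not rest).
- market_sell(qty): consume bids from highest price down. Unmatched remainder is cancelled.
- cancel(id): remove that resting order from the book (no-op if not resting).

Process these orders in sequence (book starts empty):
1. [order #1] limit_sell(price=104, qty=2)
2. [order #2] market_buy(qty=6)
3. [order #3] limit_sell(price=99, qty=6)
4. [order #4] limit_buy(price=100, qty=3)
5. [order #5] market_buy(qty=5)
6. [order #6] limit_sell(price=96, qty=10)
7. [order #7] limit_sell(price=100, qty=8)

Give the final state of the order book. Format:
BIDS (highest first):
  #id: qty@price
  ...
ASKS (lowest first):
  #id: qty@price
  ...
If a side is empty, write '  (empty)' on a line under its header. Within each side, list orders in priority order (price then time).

Answer: BIDS (highest first):
  (empty)
ASKS (lowest first):
  #6: 10@96
  #7: 8@100

Derivation:
After op 1 [order #1] limit_sell(price=104, qty=2): fills=none; bids=[-] asks=[#1:2@104]
After op 2 [order #2] market_buy(qty=6): fills=#2x#1:2@104; bids=[-] asks=[-]
After op 3 [order #3] limit_sell(price=99, qty=6): fills=none; bids=[-] asks=[#3:6@99]
After op 4 [order #4] limit_buy(price=100, qty=3): fills=#4x#3:3@99; bids=[-] asks=[#3:3@99]
After op 5 [order #5] market_buy(qty=5): fills=#5x#3:3@99; bids=[-] asks=[-]
After op 6 [order #6] limit_sell(price=96, qty=10): fills=none; bids=[-] asks=[#6:10@96]
After op 7 [order #7] limit_sell(price=100, qty=8): fills=none; bids=[-] asks=[#6:10@96 #7:8@100]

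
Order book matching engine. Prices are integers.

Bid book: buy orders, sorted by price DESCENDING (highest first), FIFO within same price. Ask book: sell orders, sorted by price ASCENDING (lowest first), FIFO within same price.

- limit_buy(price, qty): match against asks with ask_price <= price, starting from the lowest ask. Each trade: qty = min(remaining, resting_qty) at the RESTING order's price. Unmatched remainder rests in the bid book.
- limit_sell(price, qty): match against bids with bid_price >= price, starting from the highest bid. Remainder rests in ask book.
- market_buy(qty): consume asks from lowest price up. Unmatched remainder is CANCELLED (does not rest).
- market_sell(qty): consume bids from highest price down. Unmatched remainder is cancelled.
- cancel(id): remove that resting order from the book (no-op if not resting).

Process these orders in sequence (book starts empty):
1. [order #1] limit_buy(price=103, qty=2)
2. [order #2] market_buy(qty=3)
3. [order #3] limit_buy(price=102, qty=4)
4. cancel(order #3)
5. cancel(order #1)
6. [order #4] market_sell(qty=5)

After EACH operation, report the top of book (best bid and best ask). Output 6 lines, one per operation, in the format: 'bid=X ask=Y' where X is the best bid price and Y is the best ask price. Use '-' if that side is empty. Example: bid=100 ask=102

After op 1 [order #1] limit_buy(price=103, qty=2): fills=none; bids=[#1:2@103] asks=[-]
After op 2 [order #2] market_buy(qty=3): fills=none; bids=[#1:2@103] asks=[-]
After op 3 [order #3] limit_buy(price=102, qty=4): fills=none; bids=[#1:2@103 #3:4@102] asks=[-]
After op 4 cancel(order #3): fills=none; bids=[#1:2@103] asks=[-]
After op 5 cancel(order #1): fills=none; bids=[-] asks=[-]
After op 6 [order #4] market_sell(qty=5): fills=none; bids=[-] asks=[-]

Answer: bid=103 ask=-
bid=103 ask=-
bid=103 ask=-
bid=103 ask=-
bid=- ask=-
bid=- ask=-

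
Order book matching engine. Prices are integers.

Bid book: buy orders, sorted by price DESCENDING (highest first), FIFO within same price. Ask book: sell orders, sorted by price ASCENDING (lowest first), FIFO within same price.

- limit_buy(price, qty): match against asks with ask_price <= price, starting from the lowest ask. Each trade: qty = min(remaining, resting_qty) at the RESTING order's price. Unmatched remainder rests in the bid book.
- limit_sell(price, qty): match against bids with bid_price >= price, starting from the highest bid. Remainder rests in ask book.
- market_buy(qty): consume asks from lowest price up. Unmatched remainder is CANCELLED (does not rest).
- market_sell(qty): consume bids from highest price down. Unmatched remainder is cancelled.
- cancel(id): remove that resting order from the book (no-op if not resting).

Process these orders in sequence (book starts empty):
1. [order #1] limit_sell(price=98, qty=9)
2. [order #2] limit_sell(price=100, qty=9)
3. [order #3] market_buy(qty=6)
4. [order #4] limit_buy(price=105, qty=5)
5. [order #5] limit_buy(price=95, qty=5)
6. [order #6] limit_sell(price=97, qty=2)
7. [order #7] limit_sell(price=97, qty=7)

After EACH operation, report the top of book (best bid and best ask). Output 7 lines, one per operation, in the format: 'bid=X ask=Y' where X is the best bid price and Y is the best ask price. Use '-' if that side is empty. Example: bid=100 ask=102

After op 1 [order #1] limit_sell(price=98, qty=9): fills=none; bids=[-] asks=[#1:9@98]
After op 2 [order #2] limit_sell(price=100, qty=9): fills=none; bids=[-] asks=[#1:9@98 #2:9@100]
After op 3 [order #3] market_buy(qty=6): fills=#3x#1:6@98; bids=[-] asks=[#1:3@98 #2:9@100]
After op 4 [order #4] limit_buy(price=105, qty=5): fills=#4x#1:3@98 #4x#2:2@100; bids=[-] asks=[#2:7@100]
After op 5 [order #5] limit_buy(price=95, qty=5): fills=none; bids=[#5:5@95] asks=[#2:7@100]
After op 6 [order #6] limit_sell(price=97, qty=2): fills=none; bids=[#5:5@95] asks=[#6:2@97 #2:7@100]
After op 7 [order #7] limit_sell(price=97, qty=7): fills=none; bids=[#5:5@95] asks=[#6:2@97 #7:7@97 #2:7@100]

Answer: bid=- ask=98
bid=- ask=98
bid=- ask=98
bid=- ask=100
bid=95 ask=100
bid=95 ask=97
bid=95 ask=97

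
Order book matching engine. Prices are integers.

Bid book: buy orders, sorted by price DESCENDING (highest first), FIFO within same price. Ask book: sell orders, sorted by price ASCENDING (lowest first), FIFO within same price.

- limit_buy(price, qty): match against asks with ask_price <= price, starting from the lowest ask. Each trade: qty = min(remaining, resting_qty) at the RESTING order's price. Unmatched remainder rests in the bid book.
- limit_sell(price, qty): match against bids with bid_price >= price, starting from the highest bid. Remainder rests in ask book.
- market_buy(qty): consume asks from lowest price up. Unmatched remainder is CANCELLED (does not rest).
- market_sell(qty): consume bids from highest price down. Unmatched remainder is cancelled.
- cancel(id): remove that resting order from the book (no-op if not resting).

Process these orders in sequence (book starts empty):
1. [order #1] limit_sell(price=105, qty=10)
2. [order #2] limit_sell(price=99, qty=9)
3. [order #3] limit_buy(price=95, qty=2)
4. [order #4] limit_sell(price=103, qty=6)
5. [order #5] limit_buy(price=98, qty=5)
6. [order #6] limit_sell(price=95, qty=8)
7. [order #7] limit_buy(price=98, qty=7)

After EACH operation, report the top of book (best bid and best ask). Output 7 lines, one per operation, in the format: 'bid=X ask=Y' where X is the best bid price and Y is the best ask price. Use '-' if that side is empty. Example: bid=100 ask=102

After op 1 [order #1] limit_sell(price=105, qty=10): fills=none; bids=[-] asks=[#1:10@105]
After op 2 [order #2] limit_sell(price=99, qty=9): fills=none; bids=[-] asks=[#2:9@99 #1:10@105]
After op 3 [order #3] limit_buy(price=95, qty=2): fills=none; bids=[#3:2@95] asks=[#2:9@99 #1:10@105]
After op 4 [order #4] limit_sell(price=103, qty=6): fills=none; bids=[#3:2@95] asks=[#2:9@99 #4:6@103 #1:10@105]
After op 5 [order #5] limit_buy(price=98, qty=5): fills=none; bids=[#5:5@98 #3:2@95] asks=[#2:9@99 #4:6@103 #1:10@105]
After op 6 [order #6] limit_sell(price=95, qty=8): fills=#5x#6:5@98 #3x#6:2@95; bids=[-] asks=[#6:1@95 #2:9@99 #4:6@103 #1:10@105]
After op 7 [order #7] limit_buy(price=98, qty=7): fills=#7x#6:1@95; bids=[#7:6@98] asks=[#2:9@99 #4:6@103 #1:10@105]

Answer: bid=- ask=105
bid=- ask=99
bid=95 ask=99
bid=95 ask=99
bid=98 ask=99
bid=- ask=95
bid=98 ask=99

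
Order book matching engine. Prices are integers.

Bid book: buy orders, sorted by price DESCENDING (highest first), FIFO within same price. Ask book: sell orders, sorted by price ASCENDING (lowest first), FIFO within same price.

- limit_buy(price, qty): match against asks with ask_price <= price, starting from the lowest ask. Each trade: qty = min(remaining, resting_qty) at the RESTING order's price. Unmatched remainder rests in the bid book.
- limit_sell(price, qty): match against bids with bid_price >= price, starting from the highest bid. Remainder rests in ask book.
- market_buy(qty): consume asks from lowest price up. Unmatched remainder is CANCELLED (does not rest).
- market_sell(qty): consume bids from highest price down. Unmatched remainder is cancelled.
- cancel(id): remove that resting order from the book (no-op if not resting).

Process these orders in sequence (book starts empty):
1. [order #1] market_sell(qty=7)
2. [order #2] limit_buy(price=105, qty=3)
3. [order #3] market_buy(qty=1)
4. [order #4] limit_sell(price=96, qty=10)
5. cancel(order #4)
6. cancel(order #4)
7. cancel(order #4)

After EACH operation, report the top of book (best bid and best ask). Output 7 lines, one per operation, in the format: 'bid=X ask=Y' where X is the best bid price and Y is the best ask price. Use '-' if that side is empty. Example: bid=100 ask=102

After op 1 [order #1] market_sell(qty=7): fills=none; bids=[-] asks=[-]
After op 2 [order #2] limit_buy(price=105, qty=3): fills=none; bids=[#2:3@105] asks=[-]
After op 3 [order #3] market_buy(qty=1): fills=none; bids=[#2:3@105] asks=[-]
After op 4 [order #4] limit_sell(price=96, qty=10): fills=#2x#4:3@105; bids=[-] asks=[#4:7@96]
After op 5 cancel(order #4): fills=none; bids=[-] asks=[-]
After op 6 cancel(order #4): fills=none; bids=[-] asks=[-]
After op 7 cancel(order #4): fills=none; bids=[-] asks=[-]

Answer: bid=- ask=-
bid=105 ask=-
bid=105 ask=-
bid=- ask=96
bid=- ask=-
bid=- ask=-
bid=- ask=-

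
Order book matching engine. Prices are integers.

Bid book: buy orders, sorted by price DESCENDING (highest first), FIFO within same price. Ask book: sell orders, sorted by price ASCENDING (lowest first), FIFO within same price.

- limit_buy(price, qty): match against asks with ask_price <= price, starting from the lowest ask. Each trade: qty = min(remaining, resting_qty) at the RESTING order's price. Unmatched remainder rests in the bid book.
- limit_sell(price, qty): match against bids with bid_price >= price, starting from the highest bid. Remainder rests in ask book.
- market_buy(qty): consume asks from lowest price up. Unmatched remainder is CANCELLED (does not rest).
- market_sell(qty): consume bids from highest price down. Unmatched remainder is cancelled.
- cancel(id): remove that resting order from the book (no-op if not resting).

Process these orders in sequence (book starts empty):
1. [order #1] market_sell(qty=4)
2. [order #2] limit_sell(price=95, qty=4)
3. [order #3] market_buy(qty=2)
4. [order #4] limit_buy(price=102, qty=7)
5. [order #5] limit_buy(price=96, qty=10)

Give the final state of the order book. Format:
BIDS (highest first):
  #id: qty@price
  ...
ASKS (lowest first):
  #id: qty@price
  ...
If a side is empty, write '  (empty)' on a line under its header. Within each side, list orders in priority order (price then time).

Answer: BIDS (highest first):
  #4: 5@102
  #5: 10@96
ASKS (lowest first):
  (empty)

Derivation:
After op 1 [order #1] market_sell(qty=4): fills=none; bids=[-] asks=[-]
After op 2 [order #2] limit_sell(price=95, qty=4): fills=none; bids=[-] asks=[#2:4@95]
After op 3 [order #3] market_buy(qty=2): fills=#3x#2:2@95; bids=[-] asks=[#2:2@95]
After op 4 [order #4] limit_buy(price=102, qty=7): fills=#4x#2:2@95; bids=[#4:5@102] asks=[-]
After op 5 [order #5] limit_buy(price=96, qty=10): fills=none; bids=[#4:5@102 #5:10@96] asks=[-]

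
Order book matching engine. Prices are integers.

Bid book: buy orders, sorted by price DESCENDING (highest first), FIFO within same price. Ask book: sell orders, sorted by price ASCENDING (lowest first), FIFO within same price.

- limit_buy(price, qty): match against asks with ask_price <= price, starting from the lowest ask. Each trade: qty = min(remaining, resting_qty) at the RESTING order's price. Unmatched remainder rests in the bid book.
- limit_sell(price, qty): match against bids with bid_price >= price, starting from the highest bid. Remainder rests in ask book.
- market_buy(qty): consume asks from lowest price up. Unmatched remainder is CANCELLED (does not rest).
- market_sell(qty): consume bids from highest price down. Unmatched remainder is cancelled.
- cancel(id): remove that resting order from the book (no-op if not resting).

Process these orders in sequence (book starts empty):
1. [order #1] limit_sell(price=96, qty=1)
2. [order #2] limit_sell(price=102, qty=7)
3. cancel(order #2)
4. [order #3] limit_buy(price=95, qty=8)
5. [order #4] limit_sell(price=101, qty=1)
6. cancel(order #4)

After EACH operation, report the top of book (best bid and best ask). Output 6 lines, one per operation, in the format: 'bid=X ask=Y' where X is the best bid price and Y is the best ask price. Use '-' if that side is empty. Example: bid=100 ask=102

After op 1 [order #1] limit_sell(price=96, qty=1): fills=none; bids=[-] asks=[#1:1@96]
After op 2 [order #2] limit_sell(price=102, qty=7): fills=none; bids=[-] asks=[#1:1@96 #2:7@102]
After op 3 cancel(order #2): fills=none; bids=[-] asks=[#1:1@96]
After op 4 [order #3] limit_buy(price=95, qty=8): fills=none; bids=[#3:8@95] asks=[#1:1@96]
After op 5 [order #4] limit_sell(price=101, qty=1): fills=none; bids=[#3:8@95] asks=[#1:1@96 #4:1@101]
After op 6 cancel(order #4): fills=none; bids=[#3:8@95] asks=[#1:1@96]

Answer: bid=- ask=96
bid=- ask=96
bid=- ask=96
bid=95 ask=96
bid=95 ask=96
bid=95 ask=96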